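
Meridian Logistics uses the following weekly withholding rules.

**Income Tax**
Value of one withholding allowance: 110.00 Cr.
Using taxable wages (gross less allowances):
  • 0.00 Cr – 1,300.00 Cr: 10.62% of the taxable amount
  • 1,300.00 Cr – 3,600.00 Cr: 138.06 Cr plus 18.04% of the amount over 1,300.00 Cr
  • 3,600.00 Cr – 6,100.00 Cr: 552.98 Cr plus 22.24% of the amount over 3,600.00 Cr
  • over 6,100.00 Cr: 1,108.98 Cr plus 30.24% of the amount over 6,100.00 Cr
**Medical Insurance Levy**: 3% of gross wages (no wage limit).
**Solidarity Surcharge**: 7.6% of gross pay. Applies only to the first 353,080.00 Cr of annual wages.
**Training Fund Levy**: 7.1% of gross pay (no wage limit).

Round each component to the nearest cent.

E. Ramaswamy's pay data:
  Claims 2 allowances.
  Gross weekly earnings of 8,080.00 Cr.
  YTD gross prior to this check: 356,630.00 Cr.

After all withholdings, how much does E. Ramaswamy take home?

Income Tax: taxable = 8,080.00 Cr − 2×110.00 Cr = 7,860.00 Cr
  1,108.98 Cr + 30.24% × (7,860.00 Cr − 6,100.00 Cr) = 1,108.98 Cr + 30.24% × 1,760.00 Cr = 1,641.20 Cr
Medical Insurance Levy: 3% × 8,080.00 Cr = 242.40 Cr
Solidarity Surcharge: YTD 356,630.00 Cr ≥ cap 353,080.00 Cr → 0.00 Cr
Training Fund Levy: 7.1% × 8,080.00 Cr = 573.68 Cr
Total withheld: 1,641.20 Cr + 242.40 Cr + 0.00 Cr + 573.68 Cr = 2,457.28 Cr
Net pay: 8,080.00 Cr − 2,457.28 Cr = 5,622.72 Cr

5,622.72 Cr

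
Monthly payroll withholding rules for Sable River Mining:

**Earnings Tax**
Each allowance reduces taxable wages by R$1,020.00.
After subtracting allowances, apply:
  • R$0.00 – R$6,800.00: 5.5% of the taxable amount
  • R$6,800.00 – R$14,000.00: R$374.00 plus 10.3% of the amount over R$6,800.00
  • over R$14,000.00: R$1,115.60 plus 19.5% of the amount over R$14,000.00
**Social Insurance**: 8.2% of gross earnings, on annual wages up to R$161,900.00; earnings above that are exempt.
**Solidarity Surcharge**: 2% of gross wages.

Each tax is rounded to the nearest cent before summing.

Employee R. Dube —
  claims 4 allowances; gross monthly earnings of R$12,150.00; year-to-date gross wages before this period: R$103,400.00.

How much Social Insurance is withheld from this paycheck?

R$996.30

Social Insurance: 8.2% × R$12,150.00 = R$996.30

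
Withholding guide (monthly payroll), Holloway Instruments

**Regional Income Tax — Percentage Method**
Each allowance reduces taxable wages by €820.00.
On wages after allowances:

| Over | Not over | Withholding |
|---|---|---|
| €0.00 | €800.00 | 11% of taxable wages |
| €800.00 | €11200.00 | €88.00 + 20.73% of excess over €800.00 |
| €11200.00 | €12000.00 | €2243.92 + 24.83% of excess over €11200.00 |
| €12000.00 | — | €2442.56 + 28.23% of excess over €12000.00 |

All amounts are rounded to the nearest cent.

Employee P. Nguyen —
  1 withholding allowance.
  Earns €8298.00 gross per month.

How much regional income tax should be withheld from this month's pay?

€1472.35

Regional Income Tax: taxable = €8298.00 − 1×€820.00 = €7478.00
  €88.00 + 20.73% × (€7478.00 − €800.00) = €88.00 + 20.73% × €6678.00 = €1472.35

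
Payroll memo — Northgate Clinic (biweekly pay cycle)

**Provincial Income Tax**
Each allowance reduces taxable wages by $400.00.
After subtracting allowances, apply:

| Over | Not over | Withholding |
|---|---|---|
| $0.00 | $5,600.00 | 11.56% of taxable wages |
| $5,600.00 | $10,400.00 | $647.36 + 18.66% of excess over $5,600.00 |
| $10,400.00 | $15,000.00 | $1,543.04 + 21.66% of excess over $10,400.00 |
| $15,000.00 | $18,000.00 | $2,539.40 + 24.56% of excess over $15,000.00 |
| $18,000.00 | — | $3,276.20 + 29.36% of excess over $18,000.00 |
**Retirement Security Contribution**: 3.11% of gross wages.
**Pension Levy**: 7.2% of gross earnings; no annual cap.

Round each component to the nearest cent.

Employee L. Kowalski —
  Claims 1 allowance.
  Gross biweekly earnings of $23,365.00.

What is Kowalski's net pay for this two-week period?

Provincial Income Tax: taxable = $23,365.00 − 1×$400.00 = $22,965.00
  $3,276.20 + 29.36% × ($22,965.00 − $18,000.00) = $3,276.20 + 29.36% × $4,965.00 = $4,733.92
Retirement Security Contribution: 3.11% × $23,365.00 = $726.65
Pension Levy: 7.2% × $23,365.00 = $1,682.28
Total withheld: $4,733.92 + $726.65 + $1,682.28 = $7,142.85
Net pay: $23,365.00 − $7,142.85 = $16,222.15

$16,222.15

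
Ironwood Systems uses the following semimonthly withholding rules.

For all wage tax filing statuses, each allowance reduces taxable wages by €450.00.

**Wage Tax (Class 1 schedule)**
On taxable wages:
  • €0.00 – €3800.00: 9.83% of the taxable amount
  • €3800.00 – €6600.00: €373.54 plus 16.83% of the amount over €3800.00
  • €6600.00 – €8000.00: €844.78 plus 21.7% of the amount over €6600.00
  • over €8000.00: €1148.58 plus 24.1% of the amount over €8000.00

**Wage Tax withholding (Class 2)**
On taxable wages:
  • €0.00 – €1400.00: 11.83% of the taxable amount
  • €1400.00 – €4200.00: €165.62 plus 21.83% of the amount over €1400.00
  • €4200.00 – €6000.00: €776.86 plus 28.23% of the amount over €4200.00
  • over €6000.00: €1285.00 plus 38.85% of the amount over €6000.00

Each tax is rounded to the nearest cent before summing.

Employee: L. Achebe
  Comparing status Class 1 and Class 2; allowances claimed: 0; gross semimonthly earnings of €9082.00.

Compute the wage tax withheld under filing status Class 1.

€1409.34

Wage Tax (Class 1): taxable = €9082.00
  €1148.58 + 24.1% × (€9082.00 − €8000.00) = €1148.58 + 24.1% × €1082.00 = €1409.34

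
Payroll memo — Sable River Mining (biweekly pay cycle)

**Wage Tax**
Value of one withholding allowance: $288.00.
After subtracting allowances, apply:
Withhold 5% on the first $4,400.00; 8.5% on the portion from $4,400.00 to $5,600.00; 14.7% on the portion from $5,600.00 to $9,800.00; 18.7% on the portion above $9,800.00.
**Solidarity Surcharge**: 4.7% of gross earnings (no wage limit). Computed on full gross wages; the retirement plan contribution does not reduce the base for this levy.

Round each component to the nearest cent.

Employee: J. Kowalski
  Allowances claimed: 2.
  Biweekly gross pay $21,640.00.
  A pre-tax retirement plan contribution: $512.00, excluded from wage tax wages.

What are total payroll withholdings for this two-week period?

Wage Tax: taxable = $21,640.00 − $512.00 − 2×$288.00 = $20,552.00
  $939.40 + 18.7% × ($20,552.00 − $9,800.00) = $939.40 + 18.7% × $10,752.00 = $2,950.02
Solidarity Surcharge: 4.7% × $21,640.00 = $1,017.08
Total: $2,950.02 + $1,017.08 = $3,967.10

$3,967.10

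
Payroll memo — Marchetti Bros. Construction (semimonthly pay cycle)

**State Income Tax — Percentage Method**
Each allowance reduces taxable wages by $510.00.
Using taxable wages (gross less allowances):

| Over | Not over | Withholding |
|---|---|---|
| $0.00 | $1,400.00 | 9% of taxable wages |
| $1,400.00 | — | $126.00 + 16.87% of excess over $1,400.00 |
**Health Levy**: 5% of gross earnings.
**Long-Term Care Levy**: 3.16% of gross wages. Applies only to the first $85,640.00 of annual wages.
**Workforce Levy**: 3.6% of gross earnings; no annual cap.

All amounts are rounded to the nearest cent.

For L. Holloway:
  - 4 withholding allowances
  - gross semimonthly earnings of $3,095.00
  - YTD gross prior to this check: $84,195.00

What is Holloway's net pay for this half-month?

State Income Tax: taxable = $3,095.00 − 4×$510.00 = $1,055.00
  9% × $1,055.00 = $94.95
Health Levy: 5% × $3,095.00 = $154.75
Long-Term Care Levy: cap $85,640.00 − YTD $84,195.00 = $1,445.00 subject; 3.16% × $1,445.00 = $45.66
Workforce Levy: 3.6% × $3,095.00 = $111.42
Total withheld: $94.95 + $154.75 + $45.66 + $111.42 = $406.78
Net pay: $3,095.00 − $406.78 = $2,688.22

$2,688.22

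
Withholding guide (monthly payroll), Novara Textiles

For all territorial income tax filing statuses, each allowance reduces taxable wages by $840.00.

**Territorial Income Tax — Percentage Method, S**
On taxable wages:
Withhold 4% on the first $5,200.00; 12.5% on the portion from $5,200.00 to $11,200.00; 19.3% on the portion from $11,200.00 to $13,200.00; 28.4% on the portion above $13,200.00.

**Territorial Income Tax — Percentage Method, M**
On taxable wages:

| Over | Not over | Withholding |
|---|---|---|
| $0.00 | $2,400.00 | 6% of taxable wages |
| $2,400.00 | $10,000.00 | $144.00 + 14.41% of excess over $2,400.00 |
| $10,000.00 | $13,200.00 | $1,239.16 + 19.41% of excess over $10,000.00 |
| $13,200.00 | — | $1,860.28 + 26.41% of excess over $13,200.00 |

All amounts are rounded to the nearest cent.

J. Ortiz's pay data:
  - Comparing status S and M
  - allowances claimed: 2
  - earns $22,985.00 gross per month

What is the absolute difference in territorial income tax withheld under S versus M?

$354.99

Territorial Income Tax (S): taxable = $22,985.00 − 2×$840.00 = $21,305.00
  $1,344.00 + 28.4% × ($21,305.00 − $13,200.00) = $1,344.00 + 28.4% × $8,105.00 = $3,645.82
Territorial Income Tax (M): taxable = $22,985.00 − 2×$840.00 = $21,305.00
  $1,860.28 + 26.41% × ($21,305.00 − $13,200.00) = $1,860.28 + 26.41% × $8,105.00 = $4,000.81
Difference: |$3,645.82 − $4,000.81| = $354.99 (higher under M)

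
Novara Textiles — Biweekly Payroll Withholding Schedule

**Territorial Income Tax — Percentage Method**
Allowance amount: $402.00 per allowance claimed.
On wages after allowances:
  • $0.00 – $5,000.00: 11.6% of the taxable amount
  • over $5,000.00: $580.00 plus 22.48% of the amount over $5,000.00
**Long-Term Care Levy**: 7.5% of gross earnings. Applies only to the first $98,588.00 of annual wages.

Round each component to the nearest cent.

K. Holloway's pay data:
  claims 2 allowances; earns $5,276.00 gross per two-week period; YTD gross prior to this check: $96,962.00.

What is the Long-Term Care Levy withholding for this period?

$121.95

Long-Term Care Levy: cap $98,588.00 − YTD $96,962.00 = $1,626.00 subject; 7.5% × $1,626.00 = $121.95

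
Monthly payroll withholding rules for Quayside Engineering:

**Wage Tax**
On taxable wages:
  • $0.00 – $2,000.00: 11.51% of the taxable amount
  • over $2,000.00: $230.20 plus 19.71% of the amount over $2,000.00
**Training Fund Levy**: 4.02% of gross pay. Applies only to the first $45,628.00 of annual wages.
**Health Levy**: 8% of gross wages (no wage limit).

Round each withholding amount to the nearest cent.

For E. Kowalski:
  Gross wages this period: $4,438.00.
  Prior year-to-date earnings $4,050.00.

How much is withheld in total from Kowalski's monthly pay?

$1,244.18

Wage Tax: taxable = $4,438.00
  $230.20 + 19.71% × ($4,438.00 − $2,000.00) = $230.20 + 19.71% × $2,438.00 = $710.73
Training Fund Levy: 4.02% × $4,438.00 = $178.41
Health Levy: 8% × $4,438.00 = $355.04
Total: $710.73 + $178.41 + $355.04 = $1,244.18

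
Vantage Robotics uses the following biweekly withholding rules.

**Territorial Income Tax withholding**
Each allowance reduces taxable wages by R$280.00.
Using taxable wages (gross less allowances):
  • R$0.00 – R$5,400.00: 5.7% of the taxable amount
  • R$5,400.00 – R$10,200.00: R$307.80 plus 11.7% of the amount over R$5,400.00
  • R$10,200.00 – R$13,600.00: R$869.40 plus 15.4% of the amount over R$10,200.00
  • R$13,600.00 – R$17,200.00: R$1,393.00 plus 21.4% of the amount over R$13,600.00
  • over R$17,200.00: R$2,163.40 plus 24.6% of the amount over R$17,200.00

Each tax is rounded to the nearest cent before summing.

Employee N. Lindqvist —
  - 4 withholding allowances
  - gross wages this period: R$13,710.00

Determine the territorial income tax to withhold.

Territorial Income Tax: taxable = R$13,710.00 − 4×R$280.00 = R$12,590.00
  R$869.40 + 15.4% × (R$12,590.00 − R$10,200.00) = R$869.40 + 15.4% × R$2,390.00 = R$1,237.46

R$1,237.46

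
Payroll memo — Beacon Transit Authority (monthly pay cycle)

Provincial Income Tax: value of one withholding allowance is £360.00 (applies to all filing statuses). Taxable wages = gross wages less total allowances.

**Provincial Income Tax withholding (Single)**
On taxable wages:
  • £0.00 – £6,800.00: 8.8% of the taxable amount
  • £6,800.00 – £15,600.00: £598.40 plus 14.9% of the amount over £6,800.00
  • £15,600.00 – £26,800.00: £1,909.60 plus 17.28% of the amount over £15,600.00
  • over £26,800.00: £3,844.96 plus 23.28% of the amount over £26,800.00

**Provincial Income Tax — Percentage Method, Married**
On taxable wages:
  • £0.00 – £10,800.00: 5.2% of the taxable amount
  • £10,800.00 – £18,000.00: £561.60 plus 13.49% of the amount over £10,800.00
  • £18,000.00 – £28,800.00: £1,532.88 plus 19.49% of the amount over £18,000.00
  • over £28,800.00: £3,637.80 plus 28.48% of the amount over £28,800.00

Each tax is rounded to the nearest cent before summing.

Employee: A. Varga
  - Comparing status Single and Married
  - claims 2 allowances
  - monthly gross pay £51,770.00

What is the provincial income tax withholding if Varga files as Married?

£9,974.60

Provincial Income Tax (Married): taxable = £51,770.00 − 2×£360.00 = £51,050.00
  £3,637.80 + 28.48% × (£51,050.00 − £28,800.00) = £3,637.80 + 28.48% × £22,250.00 = £9,974.60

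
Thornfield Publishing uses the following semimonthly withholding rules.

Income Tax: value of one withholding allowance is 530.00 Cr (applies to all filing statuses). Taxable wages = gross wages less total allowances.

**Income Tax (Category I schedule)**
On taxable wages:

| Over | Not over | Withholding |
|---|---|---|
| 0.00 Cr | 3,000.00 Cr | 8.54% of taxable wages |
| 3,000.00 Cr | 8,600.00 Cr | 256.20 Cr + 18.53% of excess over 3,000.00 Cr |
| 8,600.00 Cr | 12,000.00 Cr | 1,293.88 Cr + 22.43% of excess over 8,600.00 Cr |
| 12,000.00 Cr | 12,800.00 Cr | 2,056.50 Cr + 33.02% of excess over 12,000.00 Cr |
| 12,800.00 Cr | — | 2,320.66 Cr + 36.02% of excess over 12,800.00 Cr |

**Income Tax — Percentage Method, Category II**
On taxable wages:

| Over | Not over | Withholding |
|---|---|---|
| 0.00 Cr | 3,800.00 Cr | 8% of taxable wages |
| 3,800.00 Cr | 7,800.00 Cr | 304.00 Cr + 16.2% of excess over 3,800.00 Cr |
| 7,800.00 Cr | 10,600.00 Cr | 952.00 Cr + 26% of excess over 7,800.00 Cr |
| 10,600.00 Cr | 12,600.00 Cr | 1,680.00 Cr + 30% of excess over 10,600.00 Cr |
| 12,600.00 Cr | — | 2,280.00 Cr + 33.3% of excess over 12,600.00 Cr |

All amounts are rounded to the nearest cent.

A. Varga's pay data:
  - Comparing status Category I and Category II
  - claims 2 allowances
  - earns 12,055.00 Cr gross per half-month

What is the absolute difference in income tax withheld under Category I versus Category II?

Income Tax (Category I): taxable = 12,055.00 Cr − 2×530.00 Cr = 10,995.00 Cr
  1,293.88 Cr + 22.43% × (10,995.00 Cr − 8,600.00 Cr) = 1,293.88 Cr + 22.43% × 2,395.00 Cr = 1,831.08 Cr
Income Tax (Category II): taxable = 12,055.00 Cr − 2×530.00 Cr = 10,995.00 Cr
  1,680.00 Cr + 30% × (10,995.00 Cr − 10,600.00 Cr) = 1,680.00 Cr + 30% × 395.00 Cr = 1,798.50 Cr
Difference: |1,831.08 Cr − 1,798.50 Cr| = 32.58 Cr (higher under Category I)

32.58 Cr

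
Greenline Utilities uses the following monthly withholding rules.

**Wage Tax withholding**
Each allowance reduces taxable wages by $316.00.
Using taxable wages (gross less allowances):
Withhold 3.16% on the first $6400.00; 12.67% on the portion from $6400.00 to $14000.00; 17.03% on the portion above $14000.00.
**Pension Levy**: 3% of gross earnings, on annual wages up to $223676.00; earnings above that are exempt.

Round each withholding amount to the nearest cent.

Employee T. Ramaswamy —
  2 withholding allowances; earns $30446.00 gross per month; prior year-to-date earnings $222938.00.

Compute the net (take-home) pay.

$26565.58

Wage Tax: taxable = $30446.00 − 2×$316.00 = $29814.00
  $1165.16 + 17.03% × ($29814.00 − $14000.00) = $1165.16 + 17.03% × $15814.00 = $3858.28
Pension Levy: cap $223676.00 − YTD $222938.00 = $738.00 subject; 3% × $738.00 = $22.14
Total withheld: $3858.28 + $22.14 = $3880.42
Net pay: $30446.00 − $3880.42 = $26565.58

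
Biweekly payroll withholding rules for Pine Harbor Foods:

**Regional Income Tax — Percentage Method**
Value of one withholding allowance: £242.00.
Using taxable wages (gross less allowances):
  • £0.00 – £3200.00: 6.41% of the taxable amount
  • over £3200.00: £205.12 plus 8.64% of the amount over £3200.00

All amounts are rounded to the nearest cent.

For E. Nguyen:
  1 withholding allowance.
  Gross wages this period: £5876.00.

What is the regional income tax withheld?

Regional Income Tax: taxable = £5876.00 − 1×£242.00 = £5634.00
  £205.12 + 8.64% × (£5634.00 − £3200.00) = £205.12 + 8.64% × £2434.00 = £415.42

£415.42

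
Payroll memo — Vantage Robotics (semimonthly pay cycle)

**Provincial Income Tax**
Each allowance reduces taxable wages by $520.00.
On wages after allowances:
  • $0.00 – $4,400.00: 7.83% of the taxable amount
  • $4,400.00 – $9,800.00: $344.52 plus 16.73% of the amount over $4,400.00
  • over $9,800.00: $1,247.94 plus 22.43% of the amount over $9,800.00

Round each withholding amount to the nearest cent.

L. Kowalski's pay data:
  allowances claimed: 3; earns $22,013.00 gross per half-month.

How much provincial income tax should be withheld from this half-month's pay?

Provincial Income Tax: taxable = $22,013.00 − 3×$520.00 = $20,453.00
  $1,247.94 + 22.43% × ($20,453.00 − $9,800.00) = $1,247.94 + 22.43% × $10,653.00 = $3,637.41

$3,637.41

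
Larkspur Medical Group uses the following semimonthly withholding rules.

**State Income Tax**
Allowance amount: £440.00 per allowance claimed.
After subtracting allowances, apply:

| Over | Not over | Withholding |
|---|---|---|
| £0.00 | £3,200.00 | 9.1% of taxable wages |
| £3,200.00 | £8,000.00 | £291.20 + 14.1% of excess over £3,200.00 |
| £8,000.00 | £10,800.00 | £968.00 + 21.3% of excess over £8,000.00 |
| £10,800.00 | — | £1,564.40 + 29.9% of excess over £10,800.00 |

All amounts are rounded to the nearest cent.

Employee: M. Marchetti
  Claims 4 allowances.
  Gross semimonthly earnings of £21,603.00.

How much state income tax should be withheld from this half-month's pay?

State Income Tax: taxable = £21,603.00 − 4×£440.00 = £19,843.00
  £1,564.40 + 29.9% × (£19,843.00 − £10,800.00) = £1,564.40 + 29.9% × £9,043.00 = £4,268.26

£4,268.26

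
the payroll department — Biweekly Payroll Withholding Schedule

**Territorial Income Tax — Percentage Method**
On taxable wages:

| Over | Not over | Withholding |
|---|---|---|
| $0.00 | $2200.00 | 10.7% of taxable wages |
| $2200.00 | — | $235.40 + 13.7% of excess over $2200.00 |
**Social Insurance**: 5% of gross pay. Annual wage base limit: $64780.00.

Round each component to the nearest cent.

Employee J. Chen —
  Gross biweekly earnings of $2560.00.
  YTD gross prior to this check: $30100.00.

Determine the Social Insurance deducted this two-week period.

Social Insurance: 5% × $2560.00 = $128.00

$128.00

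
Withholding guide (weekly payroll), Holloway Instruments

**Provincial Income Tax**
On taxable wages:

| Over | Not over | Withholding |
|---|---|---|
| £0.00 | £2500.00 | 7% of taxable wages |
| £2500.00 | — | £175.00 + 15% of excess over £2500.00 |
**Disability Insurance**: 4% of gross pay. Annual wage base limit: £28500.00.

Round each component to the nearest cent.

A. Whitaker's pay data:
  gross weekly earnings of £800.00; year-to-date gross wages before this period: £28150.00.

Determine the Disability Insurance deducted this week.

£14.00

Disability Insurance: cap £28500.00 − YTD £28150.00 = £350.00 subject; 4% × £350.00 = £14.00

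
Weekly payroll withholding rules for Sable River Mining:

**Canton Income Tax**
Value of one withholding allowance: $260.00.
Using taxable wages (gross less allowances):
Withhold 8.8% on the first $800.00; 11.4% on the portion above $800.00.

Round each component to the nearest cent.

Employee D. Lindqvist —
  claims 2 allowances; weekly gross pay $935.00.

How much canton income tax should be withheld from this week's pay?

Canton Income Tax: taxable = $935.00 − 2×$260.00 = $415.00
  8.8% × $415.00 = $36.52

$36.52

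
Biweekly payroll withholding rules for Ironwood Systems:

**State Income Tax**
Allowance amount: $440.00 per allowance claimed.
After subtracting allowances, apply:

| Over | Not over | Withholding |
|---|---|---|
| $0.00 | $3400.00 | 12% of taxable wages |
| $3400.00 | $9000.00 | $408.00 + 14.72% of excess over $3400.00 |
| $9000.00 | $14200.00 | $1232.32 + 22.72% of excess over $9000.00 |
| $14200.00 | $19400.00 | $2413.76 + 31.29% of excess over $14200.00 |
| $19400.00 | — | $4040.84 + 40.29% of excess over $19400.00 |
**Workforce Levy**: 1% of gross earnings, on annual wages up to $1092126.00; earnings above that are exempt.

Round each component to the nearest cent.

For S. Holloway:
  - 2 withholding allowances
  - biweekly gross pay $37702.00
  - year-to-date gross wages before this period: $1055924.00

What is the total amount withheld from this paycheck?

$11422.18

State Income Tax: taxable = $37702.00 − 2×$440.00 = $36822.00
  $4040.84 + 40.29% × ($36822.00 − $19400.00) = $4040.84 + 40.29% × $17422.00 = $11060.16
Workforce Levy: cap $1092126.00 − YTD $1055924.00 = $36202.00 subject; 1% × $36202.00 = $362.02
Total: $11060.16 + $362.02 = $11422.18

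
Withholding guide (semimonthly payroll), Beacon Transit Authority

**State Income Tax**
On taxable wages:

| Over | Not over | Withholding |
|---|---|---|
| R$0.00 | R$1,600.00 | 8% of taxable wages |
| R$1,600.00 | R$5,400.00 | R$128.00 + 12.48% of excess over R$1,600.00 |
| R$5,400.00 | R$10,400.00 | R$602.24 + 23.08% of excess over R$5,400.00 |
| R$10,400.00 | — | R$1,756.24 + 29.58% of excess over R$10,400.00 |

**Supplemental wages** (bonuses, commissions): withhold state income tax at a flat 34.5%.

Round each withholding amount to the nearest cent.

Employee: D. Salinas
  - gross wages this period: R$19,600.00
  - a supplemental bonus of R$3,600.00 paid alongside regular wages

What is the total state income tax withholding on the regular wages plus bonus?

R$5,719.60

State Income Tax: taxable = R$19,600.00
  R$1,756.24 + 29.58% × (R$19,600.00 − R$10,400.00) = R$1,756.24 + 29.58% × R$9,200.00 = R$4,477.60
Supplemental (34.5% flat on bonus): 34.5% × R$3,600.00 = R$1,242.00
Total state income tax: R$4,477.60 + R$1,242.00 = R$5,719.60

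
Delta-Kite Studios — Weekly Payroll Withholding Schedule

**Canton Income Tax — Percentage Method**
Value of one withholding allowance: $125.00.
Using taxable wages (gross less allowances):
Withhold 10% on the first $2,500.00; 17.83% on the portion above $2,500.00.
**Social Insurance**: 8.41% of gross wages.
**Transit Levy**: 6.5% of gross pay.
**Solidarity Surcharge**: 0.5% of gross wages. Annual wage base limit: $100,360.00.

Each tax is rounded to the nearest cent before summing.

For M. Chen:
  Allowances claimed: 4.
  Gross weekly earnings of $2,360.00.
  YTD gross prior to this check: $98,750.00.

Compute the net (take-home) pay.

$1,814.07

Canton Income Tax: taxable = $2,360.00 − 4×$125.00 = $1,860.00
  10% × $1,860.00 = $186.00
Social Insurance: 8.41% × $2,360.00 = $198.48
Transit Levy: 6.5% × $2,360.00 = $153.40
Solidarity Surcharge: cap $100,360.00 − YTD $98,750.00 = $1,610.00 subject; 0.5% × $1,610.00 = $8.05
Total withheld: $186.00 + $198.48 + $153.40 + $8.05 = $545.93
Net pay: $2,360.00 − $545.93 = $1,814.07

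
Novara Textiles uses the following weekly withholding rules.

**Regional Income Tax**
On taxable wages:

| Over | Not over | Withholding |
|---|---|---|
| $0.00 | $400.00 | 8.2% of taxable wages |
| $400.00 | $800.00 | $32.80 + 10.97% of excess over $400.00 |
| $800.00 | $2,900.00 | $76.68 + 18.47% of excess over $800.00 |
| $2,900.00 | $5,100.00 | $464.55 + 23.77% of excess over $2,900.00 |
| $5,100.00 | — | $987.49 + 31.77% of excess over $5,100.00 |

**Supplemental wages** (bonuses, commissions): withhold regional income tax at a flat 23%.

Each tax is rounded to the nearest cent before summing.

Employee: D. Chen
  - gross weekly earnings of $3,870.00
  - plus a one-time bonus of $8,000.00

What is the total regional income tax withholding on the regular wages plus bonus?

Regional Income Tax: taxable = $3,870.00
  $464.55 + 23.77% × ($3,870.00 − $2,900.00) = $464.55 + 23.77% × $970.00 = $695.12
Supplemental (23% flat on bonus): 23% × $8,000.00 = $1,840.00
Total regional income tax: $695.12 + $1,840.00 = $2,535.12

$2,535.12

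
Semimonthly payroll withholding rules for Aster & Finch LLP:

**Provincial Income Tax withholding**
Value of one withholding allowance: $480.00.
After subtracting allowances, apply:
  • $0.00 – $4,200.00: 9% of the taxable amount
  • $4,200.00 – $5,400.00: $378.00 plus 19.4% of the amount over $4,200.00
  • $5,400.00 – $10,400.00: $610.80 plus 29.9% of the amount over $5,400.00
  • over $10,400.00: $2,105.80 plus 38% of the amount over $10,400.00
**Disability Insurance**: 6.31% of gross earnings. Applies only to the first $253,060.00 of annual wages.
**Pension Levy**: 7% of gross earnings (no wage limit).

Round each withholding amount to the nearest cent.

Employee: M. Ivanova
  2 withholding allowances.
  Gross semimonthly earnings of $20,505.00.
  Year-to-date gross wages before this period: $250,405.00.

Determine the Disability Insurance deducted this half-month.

Disability Insurance: cap $253,060.00 − YTD $250,405.00 = $2,655.00 subject; 6.31% × $2,655.00 = $167.53

$167.53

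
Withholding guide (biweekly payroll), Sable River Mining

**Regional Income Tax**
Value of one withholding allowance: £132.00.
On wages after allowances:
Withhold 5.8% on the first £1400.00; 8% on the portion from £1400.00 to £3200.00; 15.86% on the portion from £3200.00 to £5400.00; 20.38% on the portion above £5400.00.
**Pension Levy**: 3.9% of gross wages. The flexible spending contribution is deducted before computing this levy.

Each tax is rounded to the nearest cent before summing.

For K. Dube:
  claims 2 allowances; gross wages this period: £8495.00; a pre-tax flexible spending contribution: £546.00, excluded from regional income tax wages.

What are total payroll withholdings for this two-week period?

Regional Income Tax: taxable = £8495.00 − £546.00 − 2×£132.00 = £7685.00
  £574.12 + 20.38% × (£7685.00 − £5400.00) = £574.12 + 20.38% × £2285.00 = £1039.80
Pension Levy: 3.9% × £7949.00 = £310.01
Total: £1039.80 + £310.01 = £1349.81

£1349.81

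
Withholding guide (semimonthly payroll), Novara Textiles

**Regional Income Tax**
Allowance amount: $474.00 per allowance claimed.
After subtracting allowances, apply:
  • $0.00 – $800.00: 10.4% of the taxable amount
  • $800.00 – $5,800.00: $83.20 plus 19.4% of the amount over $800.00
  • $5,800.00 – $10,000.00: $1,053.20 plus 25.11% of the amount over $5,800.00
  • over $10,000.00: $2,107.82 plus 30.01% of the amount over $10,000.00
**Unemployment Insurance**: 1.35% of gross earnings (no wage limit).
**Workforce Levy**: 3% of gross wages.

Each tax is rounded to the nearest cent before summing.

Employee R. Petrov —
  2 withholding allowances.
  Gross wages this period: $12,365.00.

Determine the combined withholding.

Regional Income Tax: taxable = $12,365.00 − 2×$474.00 = $11,417.00
  $2,107.82 + 30.01% × ($11,417.00 − $10,000.00) = $2,107.82 + 30.01% × $1,417.00 = $2,533.06
Unemployment Insurance: 1.35% × $12,365.00 = $166.93
Workforce Levy: 3% × $12,365.00 = $370.95
Total: $2,533.06 + $166.93 + $370.95 = $3,070.94

$3,070.94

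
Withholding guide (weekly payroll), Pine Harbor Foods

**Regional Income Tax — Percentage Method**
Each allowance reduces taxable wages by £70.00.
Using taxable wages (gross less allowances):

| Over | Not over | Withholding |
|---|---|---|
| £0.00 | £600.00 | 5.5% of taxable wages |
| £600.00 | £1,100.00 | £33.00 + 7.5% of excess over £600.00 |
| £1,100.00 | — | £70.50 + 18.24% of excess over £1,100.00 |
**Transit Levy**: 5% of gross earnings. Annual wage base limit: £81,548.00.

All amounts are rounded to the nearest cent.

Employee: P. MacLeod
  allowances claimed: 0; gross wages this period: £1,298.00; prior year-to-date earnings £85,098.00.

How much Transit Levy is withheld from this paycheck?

Transit Levy: YTD £85,098.00 ≥ cap £81,548.00 → £0.00

£0.00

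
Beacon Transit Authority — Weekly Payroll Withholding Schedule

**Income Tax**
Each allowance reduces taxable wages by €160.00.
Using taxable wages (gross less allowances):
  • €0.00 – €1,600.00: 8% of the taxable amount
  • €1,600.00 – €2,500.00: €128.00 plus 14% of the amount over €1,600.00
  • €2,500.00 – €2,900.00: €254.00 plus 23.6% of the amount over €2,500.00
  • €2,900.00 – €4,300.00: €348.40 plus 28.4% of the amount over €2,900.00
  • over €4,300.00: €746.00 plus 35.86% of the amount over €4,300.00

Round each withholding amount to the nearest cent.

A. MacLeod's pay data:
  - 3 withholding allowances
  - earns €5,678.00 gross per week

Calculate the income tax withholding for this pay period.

€1,068.02

Income Tax: taxable = €5,678.00 − 3×€160.00 = €5,198.00
  €746.00 + 35.86% × (€5,198.00 − €4,300.00) = €746.00 + 35.86% × €898.00 = €1,068.02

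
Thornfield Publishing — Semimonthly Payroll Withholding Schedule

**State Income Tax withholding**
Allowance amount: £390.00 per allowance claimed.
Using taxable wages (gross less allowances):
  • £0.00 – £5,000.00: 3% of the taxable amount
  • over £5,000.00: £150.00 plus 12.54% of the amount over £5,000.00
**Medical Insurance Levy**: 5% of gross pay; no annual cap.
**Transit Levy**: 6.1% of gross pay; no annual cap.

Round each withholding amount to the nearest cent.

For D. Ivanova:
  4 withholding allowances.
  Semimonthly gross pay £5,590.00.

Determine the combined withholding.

State Income Tax: taxable = £5,590.00 − 4×£390.00 = £4,030.00
  3% × £4,030.00 = £120.90
Medical Insurance Levy: 5% × £5,590.00 = £279.50
Transit Levy: 6.1% × £5,590.00 = £340.99
Total: £120.90 + £279.50 + £340.99 = £741.39

£741.39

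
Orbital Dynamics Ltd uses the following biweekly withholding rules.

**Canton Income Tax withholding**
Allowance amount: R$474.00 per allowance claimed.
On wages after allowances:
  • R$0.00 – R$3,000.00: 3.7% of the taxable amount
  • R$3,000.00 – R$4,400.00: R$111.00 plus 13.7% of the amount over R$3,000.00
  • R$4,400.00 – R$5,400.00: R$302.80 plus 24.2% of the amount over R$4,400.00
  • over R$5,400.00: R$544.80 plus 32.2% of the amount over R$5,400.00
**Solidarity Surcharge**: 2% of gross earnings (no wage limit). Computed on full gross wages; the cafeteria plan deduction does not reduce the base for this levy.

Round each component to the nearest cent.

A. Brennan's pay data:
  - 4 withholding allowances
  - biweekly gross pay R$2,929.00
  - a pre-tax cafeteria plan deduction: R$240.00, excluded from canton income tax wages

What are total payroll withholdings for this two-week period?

Canton Income Tax: taxable = R$2,929.00 − R$240.00 − 4×R$474.00 = R$793.00
  3.7% × R$793.00 = R$29.34
Solidarity Surcharge: 2% × R$2,929.00 = R$58.58
Total: R$29.34 + R$58.58 = R$87.92

R$87.92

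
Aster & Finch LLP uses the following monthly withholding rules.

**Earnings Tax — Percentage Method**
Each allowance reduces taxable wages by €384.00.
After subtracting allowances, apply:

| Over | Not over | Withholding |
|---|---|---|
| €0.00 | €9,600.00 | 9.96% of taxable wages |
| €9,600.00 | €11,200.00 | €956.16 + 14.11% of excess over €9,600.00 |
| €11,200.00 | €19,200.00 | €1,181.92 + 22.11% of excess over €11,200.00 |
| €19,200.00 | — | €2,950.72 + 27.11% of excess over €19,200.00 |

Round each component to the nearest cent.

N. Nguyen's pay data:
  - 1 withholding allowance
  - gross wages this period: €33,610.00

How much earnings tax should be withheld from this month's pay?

€6,753.17

Earnings Tax: taxable = €33,610.00 − 1×€384.00 = €33,226.00
  €2,950.72 + 27.11% × (€33,226.00 − €19,200.00) = €2,950.72 + 27.11% × €14,026.00 = €6,753.17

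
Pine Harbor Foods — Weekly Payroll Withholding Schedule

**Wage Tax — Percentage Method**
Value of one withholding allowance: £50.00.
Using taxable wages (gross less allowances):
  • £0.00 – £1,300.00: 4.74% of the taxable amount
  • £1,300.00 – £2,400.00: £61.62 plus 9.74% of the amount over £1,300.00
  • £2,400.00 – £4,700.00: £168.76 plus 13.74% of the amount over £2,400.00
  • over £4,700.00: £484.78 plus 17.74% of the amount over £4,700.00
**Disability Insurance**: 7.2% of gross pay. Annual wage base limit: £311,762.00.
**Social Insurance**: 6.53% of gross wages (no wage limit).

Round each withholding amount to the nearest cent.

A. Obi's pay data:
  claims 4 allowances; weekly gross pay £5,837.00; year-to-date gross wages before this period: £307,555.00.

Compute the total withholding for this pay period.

£1,335.06

Wage Tax: taxable = £5,837.00 − 4×£50.00 = £5,637.00
  £484.78 + 17.74% × (£5,637.00 − £4,700.00) = £484.78 + 17.74% × £937.00 = £651.00
Disability Insurance: cap £311,762.00 − YTD £307,555.00 = £4,207.00 subject; 7.2% × £4,207.00 = £302.90
Social Insurance: 6.53% × £5,837.00 = £381.16
Total: £651.00 + £302.90 + £381.16 = £1,335.06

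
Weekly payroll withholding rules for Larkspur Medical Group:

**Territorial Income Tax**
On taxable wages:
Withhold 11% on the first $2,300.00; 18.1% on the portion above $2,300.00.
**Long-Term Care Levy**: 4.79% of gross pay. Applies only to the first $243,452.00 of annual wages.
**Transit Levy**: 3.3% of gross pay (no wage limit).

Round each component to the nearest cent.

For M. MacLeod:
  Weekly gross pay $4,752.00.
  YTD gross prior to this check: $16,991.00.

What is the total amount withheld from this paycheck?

Territorial Income Tax: taxable = $4,752.00
  $253.00 + 18.1% × ($4,752.00 − $2,300.00) = $253.00 + 18.1% × $2,452.00 = $696.81
Long-Term Care Levy: 4.79% × $4,752.00 = $227.62
Transit Levy: 3.3% × $4,752.00 = $156.82
Total: $696.81 + $227.62 + $156.82 = $1,081.25

$1,081.25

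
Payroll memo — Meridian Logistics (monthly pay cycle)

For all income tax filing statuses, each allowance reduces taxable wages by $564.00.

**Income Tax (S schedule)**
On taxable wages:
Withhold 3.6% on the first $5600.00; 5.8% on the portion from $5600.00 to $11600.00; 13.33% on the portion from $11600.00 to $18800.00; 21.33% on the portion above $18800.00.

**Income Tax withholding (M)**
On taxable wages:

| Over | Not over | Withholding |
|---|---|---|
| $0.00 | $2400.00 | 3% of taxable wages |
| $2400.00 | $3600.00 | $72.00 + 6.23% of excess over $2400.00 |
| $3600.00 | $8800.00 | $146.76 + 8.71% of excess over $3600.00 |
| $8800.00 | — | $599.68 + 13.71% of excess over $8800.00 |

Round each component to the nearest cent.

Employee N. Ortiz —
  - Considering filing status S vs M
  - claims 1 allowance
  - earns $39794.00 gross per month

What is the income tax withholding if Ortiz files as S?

Income Tax (S): taxable = $39794.00 − 1×$564.00 = $39230.00
  $1509.36 + 21.33% × ($39230.00 − $18800.00) = $1509.36 + 21.33% × $20430.00 = $5867.08

$5867.08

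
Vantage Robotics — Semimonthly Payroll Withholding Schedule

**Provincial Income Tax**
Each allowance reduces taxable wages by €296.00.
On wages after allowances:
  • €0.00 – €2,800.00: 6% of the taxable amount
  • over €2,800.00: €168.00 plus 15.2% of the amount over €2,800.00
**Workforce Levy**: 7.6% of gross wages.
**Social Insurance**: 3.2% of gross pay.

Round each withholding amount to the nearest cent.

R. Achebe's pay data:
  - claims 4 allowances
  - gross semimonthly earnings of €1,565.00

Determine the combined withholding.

Provincial Income Tax: taxable = €1,565.00 − 4×€296.00 = €381.00
  6% × €381.00 = €22.86
Workforce Levy: 7.6% × €1,565.00 = €118.94
Social Insurance: 3.2% × €1,565.00 = €50.08
Total: €22.86 + €118.94 + €50.08 = €191.88

€191.88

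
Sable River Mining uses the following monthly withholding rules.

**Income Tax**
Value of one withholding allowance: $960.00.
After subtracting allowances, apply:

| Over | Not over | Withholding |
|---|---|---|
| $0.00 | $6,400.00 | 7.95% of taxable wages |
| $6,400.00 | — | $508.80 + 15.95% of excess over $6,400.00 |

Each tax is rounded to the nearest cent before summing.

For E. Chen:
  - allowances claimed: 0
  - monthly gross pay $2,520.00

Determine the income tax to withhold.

$200.34

Income Tax: taxable = $2,520.00
  7.95% × $2,520.00 = $200.34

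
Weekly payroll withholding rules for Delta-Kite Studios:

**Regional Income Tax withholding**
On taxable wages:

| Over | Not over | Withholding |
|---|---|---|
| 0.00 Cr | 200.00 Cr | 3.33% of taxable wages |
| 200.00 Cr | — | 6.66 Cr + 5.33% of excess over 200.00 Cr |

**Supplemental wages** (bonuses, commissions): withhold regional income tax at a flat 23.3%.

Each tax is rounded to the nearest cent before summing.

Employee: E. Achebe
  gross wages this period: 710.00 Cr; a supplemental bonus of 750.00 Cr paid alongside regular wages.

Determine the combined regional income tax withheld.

208.59 Cr

Regional Income Tax: taxable = 710.00 Cr
  6.66 Cr + 5.33% × (710.00 Cr − 200.00 Cr) = 6.66 Cr + 5.33% × 510.00 Cr = 33.84 Cr
Supplemental (23.3% flat on bonus): 23.3% × 750.00 Cr = 174.75 Cr
Total regional income tax: 33.84 Cr + 174.75 Cr = 208.59 Cr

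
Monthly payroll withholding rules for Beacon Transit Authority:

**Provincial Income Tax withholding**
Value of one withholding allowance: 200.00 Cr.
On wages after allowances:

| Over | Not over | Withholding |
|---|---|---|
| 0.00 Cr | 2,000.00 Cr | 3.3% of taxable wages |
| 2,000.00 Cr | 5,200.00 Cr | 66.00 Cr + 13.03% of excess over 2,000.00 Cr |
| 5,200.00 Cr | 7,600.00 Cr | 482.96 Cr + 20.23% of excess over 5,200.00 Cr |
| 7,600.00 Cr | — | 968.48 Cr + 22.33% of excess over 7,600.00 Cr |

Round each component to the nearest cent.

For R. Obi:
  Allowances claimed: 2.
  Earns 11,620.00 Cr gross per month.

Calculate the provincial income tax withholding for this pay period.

1,776.83 Cr

Provincial Income Tax: taxable = 11,620.00 Cr − 2×200.00 Cr = 11,220.00 Cr
  968.48 Cr + 22.33% × (11,220.00 Cr − 7,600.00 Cr) = 968.48 Cr + 22.33% × 3,620.00 Cr = 1,776.83 Cr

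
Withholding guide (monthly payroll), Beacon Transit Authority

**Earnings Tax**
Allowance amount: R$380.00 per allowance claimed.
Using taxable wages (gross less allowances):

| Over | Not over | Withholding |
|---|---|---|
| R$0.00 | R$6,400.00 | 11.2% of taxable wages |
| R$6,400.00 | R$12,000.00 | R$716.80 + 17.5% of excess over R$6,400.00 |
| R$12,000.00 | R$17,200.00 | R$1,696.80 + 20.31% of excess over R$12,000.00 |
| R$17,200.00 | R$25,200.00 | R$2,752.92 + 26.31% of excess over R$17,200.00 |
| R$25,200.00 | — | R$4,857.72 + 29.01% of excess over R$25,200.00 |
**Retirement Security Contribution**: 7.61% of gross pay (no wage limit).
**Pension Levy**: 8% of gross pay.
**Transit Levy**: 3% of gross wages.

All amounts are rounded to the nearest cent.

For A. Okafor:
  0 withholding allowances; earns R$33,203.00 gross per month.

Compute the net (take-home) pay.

Earnings Tax: taxable = R$33,203.00
  R$4,857.72 + 29.01% × (R$33,203.00 − R$25,200.00) = R$4,857.72 + 29.01% × R$8,003.00 = R$7,179.39
Retirement Security Contribution: 7.61% × R$33,203.00 = R$2,526.75
Pension Levy: 8% × R$33,203.00 = R$2,656.24
Transit Levy: 3% × R$33,203.00 = R$996.09
Total withheld: R$7,179.39 + R$2,526.75 + R$2,656.24 + R$996.09 = R$13,358.47
Net pay: R$33,203.00 − R$13,358.47 = R$19,844.53

R$19,844.53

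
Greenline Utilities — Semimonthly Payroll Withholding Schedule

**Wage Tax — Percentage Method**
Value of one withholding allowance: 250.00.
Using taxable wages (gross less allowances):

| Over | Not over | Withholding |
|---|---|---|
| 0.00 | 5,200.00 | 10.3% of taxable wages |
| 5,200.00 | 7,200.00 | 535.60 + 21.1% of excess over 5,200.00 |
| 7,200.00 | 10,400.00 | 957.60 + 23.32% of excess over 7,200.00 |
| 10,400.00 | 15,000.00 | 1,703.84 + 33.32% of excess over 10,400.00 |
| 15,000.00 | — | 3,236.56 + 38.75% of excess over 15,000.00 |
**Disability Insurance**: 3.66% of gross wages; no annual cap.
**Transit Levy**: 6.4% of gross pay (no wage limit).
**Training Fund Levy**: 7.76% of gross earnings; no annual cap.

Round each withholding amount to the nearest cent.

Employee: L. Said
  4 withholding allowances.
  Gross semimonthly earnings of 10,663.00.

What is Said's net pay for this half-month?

7,230.88

Wage Tax: taxable = 10,663.00 − 4×250.00 = 9,663.00
  957.60 + 23.32% × (9,663.00 − 7,200.00) = 957.60 + 23.32% × 2,463.00 = 1,531.97
Disability Insurance: 3.66% × 10,663.00 = 390.27
Transit Levy: 6.4% × 10,663.00 = 682.43
Training Fund Levy: 7.76% × 10,663.00 = 827.45
Total withheld: 1,531.97 + 390.27 + 682.43 + 827.45 = 3,432.12
Net pay: 10,663.00 − 3,432.12 = 7,230.88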